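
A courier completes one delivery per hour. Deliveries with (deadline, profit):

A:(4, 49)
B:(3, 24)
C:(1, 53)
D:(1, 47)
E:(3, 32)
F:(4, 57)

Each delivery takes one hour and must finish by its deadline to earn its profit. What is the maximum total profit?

By profit: F(d4,57), C(d1,53), A(d4,49), D(d1,47), E(d3,32), B(d3,24)
F→slot 4; C→slot 1; A→slot 3; D skipped; E→slot 2; B skipped.
Profit = 53 + 32 + 49 + 57 = 191

191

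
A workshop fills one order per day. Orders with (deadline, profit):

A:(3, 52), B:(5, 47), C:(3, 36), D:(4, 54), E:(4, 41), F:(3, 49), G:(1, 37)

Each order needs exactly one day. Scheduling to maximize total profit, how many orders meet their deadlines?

5

By profit: D(d4,54), A(d3,52), F(d3,49), B(d5,47), E(d4,41), G(d1,37), C(d3,36)
D→slot 4; A→slot 3; F→slot 2; B→slot 5; E→slot 1; G skipped; C skipped.
5 of 7 scheduled.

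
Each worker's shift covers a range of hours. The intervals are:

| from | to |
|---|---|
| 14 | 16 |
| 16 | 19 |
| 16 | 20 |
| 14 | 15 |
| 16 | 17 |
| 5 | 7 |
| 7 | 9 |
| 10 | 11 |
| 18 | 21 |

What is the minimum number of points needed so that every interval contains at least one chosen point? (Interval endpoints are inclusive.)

By right end: [5,7]  [7,9]  [10,11]  [14,15]  [14,16]  [16,17]  [16,19]  [16,20]  [18,21]
[5,7] uncovered → point at 7; [10,11] uncovered → point at 11; [14,15] uncovered → point at 15; [16,17] uncovered → point at 17; [18,21] uncovered → point at 21.
Points: 7, 11, 15, 17, 21 (5 total).

5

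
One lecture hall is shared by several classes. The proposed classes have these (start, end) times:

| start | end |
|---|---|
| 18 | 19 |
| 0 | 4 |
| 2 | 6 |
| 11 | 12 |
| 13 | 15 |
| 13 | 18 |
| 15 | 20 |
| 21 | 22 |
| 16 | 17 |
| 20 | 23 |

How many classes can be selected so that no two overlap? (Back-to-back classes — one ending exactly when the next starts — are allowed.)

6

By end time: (0,4), (2,6), (11,12), (13,15), (16,17), (13,18), (18,19), (15,20), (21,22), (20,23).
Pick (0,4); next start ≥ 4 → (11,12); next start ≥ 12 → (13,15); next start ≥ 15 → (16,17); next start ≥ 17 → (18,19); next start ≥ 19 → (21,22).
Selected 6 classes.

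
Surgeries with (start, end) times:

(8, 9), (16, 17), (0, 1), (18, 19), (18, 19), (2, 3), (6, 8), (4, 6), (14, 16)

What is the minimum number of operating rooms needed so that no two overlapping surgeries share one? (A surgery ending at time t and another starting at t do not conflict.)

2

starts: [0, 2, 4, 6, 8, 14, 16, 18, 18]
ends:   [1, 3, 6, 8, 9, 16, 17, 19, 19]
s0→1 e1→0 s2→1 e3→0 s4→1 e6→0 s6→1 e8→0 s8→1 e9→0 s14→1 e16→0 s16→1 e17→0 s18→1 s18→2  — peak 2.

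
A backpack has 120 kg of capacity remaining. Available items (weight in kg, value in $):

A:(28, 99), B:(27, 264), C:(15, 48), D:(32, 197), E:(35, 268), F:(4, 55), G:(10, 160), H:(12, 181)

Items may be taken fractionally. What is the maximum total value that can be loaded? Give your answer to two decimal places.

Ratios (sorted): G 16.00, H 15.08, F 13.75, B 9.78, E 7.66, D 6.16, A 3.54, C 3.20
take G (10 @ 160); take H (12 @ 181); take F (4 @ 55); take B (27 @ 264); take E (35 @ 268); take D (32 @ 197). Capacity used 120/120.
Total value = 1125.00

1125.00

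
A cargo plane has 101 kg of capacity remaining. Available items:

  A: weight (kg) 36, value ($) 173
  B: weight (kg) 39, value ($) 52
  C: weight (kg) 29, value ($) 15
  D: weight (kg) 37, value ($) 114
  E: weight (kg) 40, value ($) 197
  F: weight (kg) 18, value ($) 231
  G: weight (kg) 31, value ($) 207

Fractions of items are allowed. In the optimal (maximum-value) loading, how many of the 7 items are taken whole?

3

Greedy by value/weight ratio, highest first.
Ratios (sorted): F 12.83, G 6.68, E 4.92, A 4.81, D 3.08, B 1.33, C 0.52
take F (18 @ 231); take G (31 @ 207); take E (40 @ 197); take 12/36 of A → 57.67. Capacity used 101/101.
3 item(s) taken whole; one partial (take 12/36 of A).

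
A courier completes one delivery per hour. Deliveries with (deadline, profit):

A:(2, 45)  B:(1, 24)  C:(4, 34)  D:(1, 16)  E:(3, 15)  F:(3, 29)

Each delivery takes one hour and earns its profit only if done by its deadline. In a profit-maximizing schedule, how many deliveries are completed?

4

Take jobs in profit order; each goes to the latest open slot no later than its deadline.
Profit order: A=45 C=34 F=29 B=24 D=16 E=15
Assign: A→slot 2, C→slot 4, F→slot 3, B→slot 1, D skipped, E skipped.
Slots: [1:B] [2:A] [3:F] [4:C]
4 of 6 scheduled.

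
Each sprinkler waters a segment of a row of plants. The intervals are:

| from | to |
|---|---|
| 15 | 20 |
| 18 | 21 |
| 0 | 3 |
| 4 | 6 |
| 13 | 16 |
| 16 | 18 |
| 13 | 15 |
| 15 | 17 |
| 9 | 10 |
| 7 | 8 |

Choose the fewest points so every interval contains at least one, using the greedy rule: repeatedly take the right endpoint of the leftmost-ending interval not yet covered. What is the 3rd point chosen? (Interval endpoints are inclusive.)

By right end: [0,3]  [4,6]  [7,8]  [9,10]  [13,15]  [13,16]  [15,17]  [16,18]  [15,20]  [18,21]
[0,3] uncovered → point at 3; [4,6] uncovered → point at 6; [7,8] uncovered → point at 8; [9,10] uncovered → point at 10; [13,15] uncovered → point at 15; [16,18] uncovered → point at 18.
Points: 3, 6, 8, 10, 15, 18 (6 total).

8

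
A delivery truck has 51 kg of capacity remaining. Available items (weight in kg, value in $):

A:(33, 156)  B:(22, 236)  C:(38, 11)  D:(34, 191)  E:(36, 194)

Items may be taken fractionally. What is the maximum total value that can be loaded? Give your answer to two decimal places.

398.91

Greedy by value/weight ratio, highest first.
Order: B (236/22=10.73) > D (191/34=5.62) > E (194/36=5.39) > A (156/33=4.73) > C (11/38=0.29)
Fill: take B (22 @ 236) → take 29/34 of D → 162.91; 51/51 used.
Total value = 398.91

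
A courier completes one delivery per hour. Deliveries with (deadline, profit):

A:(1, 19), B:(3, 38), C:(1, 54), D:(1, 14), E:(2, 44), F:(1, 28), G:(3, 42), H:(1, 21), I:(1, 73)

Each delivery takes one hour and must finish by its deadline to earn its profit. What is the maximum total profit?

Sort by profit descending; place each in the latest free slot ≤ its deadline.
Profit order: I=73 C=54 E=44 G=42 B=38 F=28 H=21 A=19 D=14
Assign: I→slot 1, C skipped, E→slot 2, G→slot 3, B skipped, F skipped, H skipped, A skipped, D skipped.
Slots: [1:I] [2:E] [3:G]
Profit = 73 + 44 + 42 = 159

159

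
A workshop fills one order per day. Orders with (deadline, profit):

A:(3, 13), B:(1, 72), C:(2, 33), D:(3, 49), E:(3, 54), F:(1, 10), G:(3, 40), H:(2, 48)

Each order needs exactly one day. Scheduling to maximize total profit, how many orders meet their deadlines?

3

Profit order: B=72 E=54 D=49 H=48 G=40 C=33 A=13 F=10
Assign: B→slot 1, E→slot 3, D→slot 2, H skipped, G skipped, C skipped, A skipped, F skipped.
Slots: [1:B] [2:D] [3:E]
3 of 8 scheduled.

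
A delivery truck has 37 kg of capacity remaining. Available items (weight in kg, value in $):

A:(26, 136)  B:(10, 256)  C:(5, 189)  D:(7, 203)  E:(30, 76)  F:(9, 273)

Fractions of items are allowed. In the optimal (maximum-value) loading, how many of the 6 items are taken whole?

4

Sort by value per unit weight and fill in that order.
Order: C (189/5=37.80) > F (273/9=30.33) > D (203/7=29.00) > B (256/10=25.60) > A (136/26=5.23) > E (76/30=2.53)
Fill: take C (5 @ 189) → take F (9 @ 273) → take D (7 @ 203) → take B (10 @ 256) → take 6/26 of A → 31.38; 37/37 used.
4 item(s) taken whole; one partial (take 6/26 of A).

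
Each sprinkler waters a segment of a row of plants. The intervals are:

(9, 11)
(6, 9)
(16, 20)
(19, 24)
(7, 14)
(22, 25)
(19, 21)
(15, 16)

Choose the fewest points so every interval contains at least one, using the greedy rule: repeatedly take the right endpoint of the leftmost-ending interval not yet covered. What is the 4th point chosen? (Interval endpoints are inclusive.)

Process intervals by earliest right end; each time one isn't hit yet, stab at its right endpoint.
By right end: [6,9]  [9,11]  [7,14]  [15,16]  [16,20]  [19,21]  [19,24]  [22,25]
[6,9] uncovered → point at 9; [15,16] uncovered → point at 16; [19,21] uncovered → point at 21; [22,25] uncovered → point at 25.
Points: 9, 16, 21, 25 (4 total).

25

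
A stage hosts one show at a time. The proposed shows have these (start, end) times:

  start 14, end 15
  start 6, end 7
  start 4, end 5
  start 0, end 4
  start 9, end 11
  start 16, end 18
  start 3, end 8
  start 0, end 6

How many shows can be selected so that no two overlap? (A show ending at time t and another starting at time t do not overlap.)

6

Greedy by earliest finish: after sorting by end time, pick each interval compatible with the last pick.
By end time: (0,4), (4,5), (0,6), (6,7), (3,8), (9,11), (14,15), (16,18).
Pick (0,4); next start ≥ 4 → (4,5); next start ≥ 5 → (6,7); next start ≥ 7 → (9,11); next start ≥ 11 → (14,15); next start ≥ 15 → (16,18).
Selected 6 shows.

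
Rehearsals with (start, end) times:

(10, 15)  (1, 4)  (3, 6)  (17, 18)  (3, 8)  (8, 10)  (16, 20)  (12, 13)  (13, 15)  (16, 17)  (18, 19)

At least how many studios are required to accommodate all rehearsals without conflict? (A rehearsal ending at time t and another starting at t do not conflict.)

The answer is the maximum number of intervals overlapping at any instant.
Events (time:±→running): 1:+→1 3:+→2 3:+→3 … peak 3.

3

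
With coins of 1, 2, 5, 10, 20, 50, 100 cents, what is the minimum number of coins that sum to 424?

7

424 − 4×100→24 − 1×20→4 − 2×2→0
Total coins = 4 + 1 + 2 = 7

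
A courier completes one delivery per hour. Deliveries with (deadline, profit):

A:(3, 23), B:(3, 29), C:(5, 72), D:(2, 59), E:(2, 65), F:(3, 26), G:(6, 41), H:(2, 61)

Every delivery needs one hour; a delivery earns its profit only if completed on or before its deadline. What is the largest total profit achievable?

268

Sort by profit descending; place each in the latest free slot ≤ its deadline.
By profit: C(d5,72), E(d2,65), H(d2,61), D(d2,59), G(d6,41), B(d3,29), F(d3,26), A(d3,23)
C→slot 5; E→slot 2; H→slot 1; D skipped; G→slot 6; B→slot 3; F skipped; A skipped.
Profit = 61 + 65 + 29 + 72 + 41 = 268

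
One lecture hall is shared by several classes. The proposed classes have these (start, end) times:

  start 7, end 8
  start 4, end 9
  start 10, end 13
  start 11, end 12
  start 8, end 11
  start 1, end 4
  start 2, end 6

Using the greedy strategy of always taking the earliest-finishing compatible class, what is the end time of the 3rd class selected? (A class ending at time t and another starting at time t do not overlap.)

11

Sort by end time and greedily take each interval whose start is ≥ the last chosen end.
Sorted by end: (1,4)  (2,6)  (7,8)  (4,9)  (8,11)  (11,12)  (10,13)
take (1,4); take (7,8); take (8,11); take (11,12).
Selected: (1,4) (7,8) (8,11) (11,12)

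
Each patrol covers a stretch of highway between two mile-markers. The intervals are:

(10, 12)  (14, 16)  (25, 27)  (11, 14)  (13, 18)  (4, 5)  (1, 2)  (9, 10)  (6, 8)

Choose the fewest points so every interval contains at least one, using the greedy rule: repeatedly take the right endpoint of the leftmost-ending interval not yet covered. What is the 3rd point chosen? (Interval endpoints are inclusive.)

Process intervals by earliest right end; each time one isn't hit yet, stab at its right endpoint.
By right end: [1,2]  [4,5]  [6,8]  [9,10]  [10,12]  [11,14]  [14,16]  [13,18]  [25,27]
[1,2] uncovered → point at 2; [4,5] uncovered → point at 5; [6,8] uncovered → point at 8; [9,10] uncovered → point at 10; [11,14] uncovered → point at 14; [25,27] uncovered → point at 27.
Points: 2, 5, 8, 10, 14, 27 (6 total).

8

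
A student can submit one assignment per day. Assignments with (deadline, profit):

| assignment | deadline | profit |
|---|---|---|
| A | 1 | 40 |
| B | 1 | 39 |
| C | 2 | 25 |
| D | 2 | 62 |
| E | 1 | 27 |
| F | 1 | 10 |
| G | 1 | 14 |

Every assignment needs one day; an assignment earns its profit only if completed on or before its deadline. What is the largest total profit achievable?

By profit: D(d2,62), A(d1,40), B(d1,39), E(d1,27), C(d2,25), G(d1,14), F(d1,10)
D→slot 2; A→slot 1; B skipped; E skipped; C skipped; G skipped; F skipped.
Profit = 40 + 62 = 102

102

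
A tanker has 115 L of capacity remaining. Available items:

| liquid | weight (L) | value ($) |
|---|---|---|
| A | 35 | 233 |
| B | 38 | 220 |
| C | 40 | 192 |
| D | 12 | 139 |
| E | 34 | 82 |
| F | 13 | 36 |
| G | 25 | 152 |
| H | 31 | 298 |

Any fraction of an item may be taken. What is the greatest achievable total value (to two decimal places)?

Greedy by value/weight ratio, highest first.
Order: D (139/12=11.58) > H (298/31=9.61) > A (233/35=6.66) > G (152/25=6.08) > B (220/38=5.79) > C (192/40=4.80) > F (36/13=2.77) > E (82/34=2.41)
Fill: take D (12 @ 139) → take H (31 @ 298) → take A (35 @ 233) → take G (25 @ 152) → take 12/38 of B → 69.47; 115/115 used.
Total value = 891.47

891.47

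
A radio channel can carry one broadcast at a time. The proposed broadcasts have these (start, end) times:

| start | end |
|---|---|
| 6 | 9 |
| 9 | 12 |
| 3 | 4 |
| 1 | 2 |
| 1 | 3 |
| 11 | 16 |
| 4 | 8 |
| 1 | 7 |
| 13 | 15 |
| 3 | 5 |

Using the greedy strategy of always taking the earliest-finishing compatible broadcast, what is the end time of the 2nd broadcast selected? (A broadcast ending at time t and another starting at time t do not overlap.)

4

Sorted by end: (1,2)  (1,3)  (3,4)  (3,5)  (1,7)  (4,8)  (6,9)  (9,12)  (13,15)  (11,16)
take (1,2); take (3,4); take (4,8); take (9,12); take (13,15).
Selected: (1,2) (3,4) (4,8) (9,12) (13,15)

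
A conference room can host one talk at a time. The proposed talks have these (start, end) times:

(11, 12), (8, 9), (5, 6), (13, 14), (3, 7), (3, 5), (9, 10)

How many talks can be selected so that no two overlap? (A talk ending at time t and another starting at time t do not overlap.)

6

Sort by end time and greedily take each interval whose start is ≥ the last chosen end.
Sorted by end: (3,5)  (5,6)  (3,7)  (8,9)  (9,10)  (11,12)  (13,14)
take (3,5); take (5,6); take (8,9); take (9,10); take (11,12); take (13,14).
Selected 6 talks.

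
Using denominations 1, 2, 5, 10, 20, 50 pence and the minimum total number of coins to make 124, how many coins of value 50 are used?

124 = 2×50 + 1×20 + 2×2
Count of 50: 2

2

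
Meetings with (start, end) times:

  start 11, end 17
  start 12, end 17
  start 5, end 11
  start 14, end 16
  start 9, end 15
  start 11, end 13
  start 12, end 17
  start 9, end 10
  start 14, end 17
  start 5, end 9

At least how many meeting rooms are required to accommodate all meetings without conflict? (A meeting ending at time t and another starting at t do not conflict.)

6

Events (time:±→running): 5:+→1 5:+→2 9:-→1 9:+→2 9:+→3 10:-→2 11:-→1 11:+→2 11:+→3 12:+→4 12:+→5 13:-→4 14:+→5 14:+→6 … peak 6.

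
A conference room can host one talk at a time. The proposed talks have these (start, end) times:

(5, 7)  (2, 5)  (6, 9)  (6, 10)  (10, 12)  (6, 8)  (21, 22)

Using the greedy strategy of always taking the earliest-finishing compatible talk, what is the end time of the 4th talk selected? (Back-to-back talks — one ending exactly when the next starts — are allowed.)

Greedy by earliest finish: after sorting by end time, pick each interval compatible with the last pick.
Sorted by end: (2,5)  (5,7)  (6,8)  (6,9)  (6,10)  (10,12)  (21,22)
take (2,5); take (5,7); skip (6,9); skip (6,10); take (10,12); take (21,22).
Selected: (2,5) (5,7) (10,12) (21,22)

22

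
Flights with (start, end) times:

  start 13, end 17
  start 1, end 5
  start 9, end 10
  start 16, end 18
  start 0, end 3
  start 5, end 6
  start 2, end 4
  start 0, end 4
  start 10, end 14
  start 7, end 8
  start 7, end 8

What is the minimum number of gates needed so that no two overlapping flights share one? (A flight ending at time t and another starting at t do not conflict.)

The answer is the maximum number of intervals overlapping at any instant.
Events (time:±→running): 0:+→1 0:+→2 1:+→3 2:+→4 … peak 4.

4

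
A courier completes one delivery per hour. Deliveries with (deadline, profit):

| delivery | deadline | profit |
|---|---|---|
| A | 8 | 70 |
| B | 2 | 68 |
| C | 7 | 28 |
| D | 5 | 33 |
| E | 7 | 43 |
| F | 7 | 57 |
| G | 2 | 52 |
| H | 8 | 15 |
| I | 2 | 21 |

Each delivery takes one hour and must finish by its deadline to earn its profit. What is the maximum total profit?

366

Sort by profit descending; place each in the latest free slot ≤ its deadline.
Profit order: A=70 B=68 F=57 G=52 E=43 D=33 C=28 I=21 H=15
Assign: A→slot 8, B→slot 2, F→slot 7, G→slot 1, E→slot 6, D→slot 5, C→slot 4, I skipped, H→slot 3.
Slots: [1:G] [2:B] [3:H] [4:C] [5:D] [6:E] [7:F] [8:A]
Profit = 52 + 68 + 15 + 28 + 33 + 43 + 57 + 70 = 366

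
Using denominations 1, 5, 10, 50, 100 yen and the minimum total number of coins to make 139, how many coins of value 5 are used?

Greedy: take as many of the largest coin as possible, then repeat with the remainder.
139 = 1×100 + 3×10 + 1×5 + 4×1
Count of 5: 1

1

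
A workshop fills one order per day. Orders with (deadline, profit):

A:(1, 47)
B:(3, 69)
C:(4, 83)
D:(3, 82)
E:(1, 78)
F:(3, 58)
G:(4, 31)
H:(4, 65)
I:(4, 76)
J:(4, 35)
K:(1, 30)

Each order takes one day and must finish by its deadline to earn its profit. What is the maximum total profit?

319

Sort by profit descending; place each in the latest free slot ≤ its deadline.
By profit: C(d4,83), D(d3,82), E(d1,78), I(d4,76), B(d3,69), H(d4,65), F(d3,58), A(d1,47), J(d4,35), G(d4,31), K(d1,30)
C→slot 4; D→slot 3; E→slot 1; I→slot 2; B skipped; H skipped; F skipped; A skipped; J skipped; G skipped; K skipped.
Profit = 78 + 76 + 82 + 83 = 319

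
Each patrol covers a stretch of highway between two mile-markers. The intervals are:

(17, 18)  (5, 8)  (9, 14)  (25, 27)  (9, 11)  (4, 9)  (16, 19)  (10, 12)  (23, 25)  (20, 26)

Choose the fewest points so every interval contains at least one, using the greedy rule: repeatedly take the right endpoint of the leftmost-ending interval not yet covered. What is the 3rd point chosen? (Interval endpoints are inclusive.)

18

Process intervals by earliest right end; each time one isn't hit yet, stab at its right endpoint.
Sorted: [5,8] [4,9] [9,11] [10,12] [9,14] [17,18] [16,19] [23,25] [20,26] [25,27]
{[5,8],[4,9]} hit by 8; {[9,11],[10,12],[9,14]} hit by 11; {[17,18],[16,19]} hit by 18; {[23,25],[20,26],[25,27]} hit by 25.
Points: 8, 11, 18, 25 (4 total).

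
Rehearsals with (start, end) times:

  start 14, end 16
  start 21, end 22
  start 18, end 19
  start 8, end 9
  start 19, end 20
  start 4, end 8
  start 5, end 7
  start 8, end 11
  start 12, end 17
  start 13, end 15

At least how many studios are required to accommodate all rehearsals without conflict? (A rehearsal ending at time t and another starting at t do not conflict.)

3

The answer is the maximum number of intervals overlapping at any instant.
Events (time:±→running): 4:+→1 5:+→2 7:-→1 8:-→0 8:+→1 8:+→2 9:-→1 11:-→0 12:+→1 13:+→2 14:+→3 … peak 3.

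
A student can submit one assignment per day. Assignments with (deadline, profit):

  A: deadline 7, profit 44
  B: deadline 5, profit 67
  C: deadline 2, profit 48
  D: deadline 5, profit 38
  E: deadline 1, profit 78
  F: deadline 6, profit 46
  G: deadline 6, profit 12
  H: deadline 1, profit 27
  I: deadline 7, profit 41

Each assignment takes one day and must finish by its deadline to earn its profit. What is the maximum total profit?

Take jobs in profit order; each goes to the latest open slot no later than its deadline.
Profit order: E=78 B=67 C=48 F=46 A=44 I=41 D=38 H=27 G=12
Assign: E→slot 1, B→slot 5, C→slot 2, F→slot 6, A→slot 7, I→slot 4, D→slot 3, H skipped, G skipped.
Slots: [1:E] [2:C] [3:D] [4:I] [5:B] [6:F] [7:A]
Profit = 78 + 48 + 38 + 41 + 67 + 46 + 44 = 362

362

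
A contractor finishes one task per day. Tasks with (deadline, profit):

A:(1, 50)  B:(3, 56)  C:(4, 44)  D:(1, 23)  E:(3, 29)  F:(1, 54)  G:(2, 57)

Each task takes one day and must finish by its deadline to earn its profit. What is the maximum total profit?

Sort by profit descending; place each in the latest free slot ≤ its deadline.
Profit order: G=57 B=56 F=54 A=50 C=44 E=29 D=23
Assign: G→slot 2, B→slot 3, F→slot 1, A skipped, C→slot 4, E skipped, D skipped.
Slots: [1:F] [2:G] [3:B] [4:C]
Profit = 54 + 57 + 56 + 44 = 211

211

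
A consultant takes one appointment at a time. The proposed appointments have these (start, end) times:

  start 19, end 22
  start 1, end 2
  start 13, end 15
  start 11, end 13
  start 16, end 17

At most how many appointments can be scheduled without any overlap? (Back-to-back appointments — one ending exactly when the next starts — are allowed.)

Order by finish time; keep every interval that doesn't clash with the previous kept one.
By end time: (1,2), (11,13), (13,15), (16,17), (19,22).
Pick (1,2); next start ≥ 2 → (11,13); next start ≥ 13 → (13,15); next start ≥ 15 → (16,17); next start ≥ 17 → (19,22).
Selected 5 appointments.

5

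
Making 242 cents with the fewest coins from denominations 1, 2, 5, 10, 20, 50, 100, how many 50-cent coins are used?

Greedy: take as many of the largest coin as possible, then repeat with the remainder.
242 − 2×100→42 − 2×20→2 − 1×2→0
Count of 50: 0

0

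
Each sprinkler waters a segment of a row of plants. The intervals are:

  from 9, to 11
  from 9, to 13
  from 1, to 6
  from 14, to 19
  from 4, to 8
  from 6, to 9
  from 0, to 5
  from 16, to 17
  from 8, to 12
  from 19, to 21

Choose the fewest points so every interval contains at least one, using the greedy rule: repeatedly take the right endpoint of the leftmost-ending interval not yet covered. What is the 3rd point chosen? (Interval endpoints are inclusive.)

17

Sorted: [0,5] [1,6] [4,8] [6,9] [9,11] [8,12] [9,13] [16,17] [14,19] [19,21]
{[0,5],[1,6],[4,8]} hit by 5; {[6,9],[9,11],[8,12],[9,13]} hit by 9; {[16,17],[14,19]} hit by 17; {[19,21]} hit by 21.
Points: 5, 9, 17, 21 (4 total).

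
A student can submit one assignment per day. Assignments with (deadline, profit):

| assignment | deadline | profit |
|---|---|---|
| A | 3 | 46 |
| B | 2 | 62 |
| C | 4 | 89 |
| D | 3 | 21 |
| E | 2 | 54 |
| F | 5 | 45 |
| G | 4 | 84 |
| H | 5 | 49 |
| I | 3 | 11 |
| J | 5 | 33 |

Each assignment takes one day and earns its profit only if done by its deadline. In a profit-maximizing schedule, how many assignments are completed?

5

Take jobs in profit order; each goes to the latest open slot no later than its deadline.
By profit: C(d4,89), G(d4,84), B(d2,62), E(d2,54), H(d5,49), A(d3,46), F(d5,45), J(d5,33), D(d3,21), I(d3,11)
C→slot 4; G→slot 3; B→slot 2; E→slot 1; H→slot 5; A skipped; F skipped; J skipped; D skipped; I skipped.
5 of 10 scheduled.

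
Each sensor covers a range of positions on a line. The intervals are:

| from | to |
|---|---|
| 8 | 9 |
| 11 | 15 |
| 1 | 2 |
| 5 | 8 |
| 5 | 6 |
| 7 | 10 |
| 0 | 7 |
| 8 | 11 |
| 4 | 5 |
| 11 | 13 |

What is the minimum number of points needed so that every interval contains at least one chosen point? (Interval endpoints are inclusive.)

4

Process intervals by earliest right end; each time one isn't hit yet, stab at its right endpoint.
By right end: [1,2]  [4,5]  [5,6]  [0,7]  [5,8]  [8,9]  [7,10]  [8,11]  [11,13]  [11,15]
[1,2] uncovered → point at 2; [4,5] uncovered → point at 5; [8,9] uncovered → point at 9; [11,13] uncovered → point at 13.
Points: 2, 5, 9, 13 (4 total).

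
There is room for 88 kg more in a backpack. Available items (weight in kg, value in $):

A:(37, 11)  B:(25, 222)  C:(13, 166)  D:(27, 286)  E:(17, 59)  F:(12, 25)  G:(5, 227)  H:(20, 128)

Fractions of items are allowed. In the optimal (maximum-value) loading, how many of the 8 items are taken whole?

4

Ratios (sorted): G 45.40, C 12.77, D 10.59, B 8.88, H 6.40, E 3.47, F 2.08, A 0.30
take G (5 @ 227); take C (13 @ 166); take D (27 @ 286); take B (25 @ 222); take 18/20 of H → 115.20. Capacity used 88/88.
4 item(s) taken whole; one partial (take 18/20 of H).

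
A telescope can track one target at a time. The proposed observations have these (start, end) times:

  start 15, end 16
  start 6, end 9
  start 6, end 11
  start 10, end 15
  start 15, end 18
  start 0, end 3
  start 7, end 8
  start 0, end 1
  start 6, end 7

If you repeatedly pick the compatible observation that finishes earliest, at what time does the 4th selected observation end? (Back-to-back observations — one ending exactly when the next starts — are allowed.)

15

Sorted by end: (0,1)  (0,3)  (6,7)  (7,8)  (6,9)  (6,11)  (10,15)  (15,16)  (15,18)
take (0,1); take (6,7); take (7,8); take (10,15); take (15,16); skip (15,18).
Selected: (0,1) (6,7) (7,8) (10,15) (15,16)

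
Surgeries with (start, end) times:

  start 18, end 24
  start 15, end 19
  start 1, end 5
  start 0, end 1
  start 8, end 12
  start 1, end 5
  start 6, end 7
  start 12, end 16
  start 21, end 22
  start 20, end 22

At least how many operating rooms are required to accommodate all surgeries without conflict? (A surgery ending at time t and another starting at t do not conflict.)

The answer is the maximum number of intervals overlapping at any instant.
Events (time:±→running): 0:+→1 1:-→0 1:+→1 1:+→2 5:-→1 5:-→0 6:+→1 7:-→0 8:+→1 12:-→0 12:+→1 15:+→2 16:-→1 18:+→2 19:-→1 20:+→2 21:+→3 … peak 3.

3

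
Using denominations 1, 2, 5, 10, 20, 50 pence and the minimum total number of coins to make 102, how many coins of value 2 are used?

Use the largest denomination that fits, subtract, and repeat.
102 − 2×50→2 − 1×2→0
Count of 2: 1

1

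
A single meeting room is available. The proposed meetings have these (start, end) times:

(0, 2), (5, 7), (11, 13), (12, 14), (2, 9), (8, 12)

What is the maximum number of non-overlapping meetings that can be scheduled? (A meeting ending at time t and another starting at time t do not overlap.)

Sorted by end: (0,2)  (5,7)  (2,9)  (8,12)  (11,13)  (12,14)
take (0,2); take (5,7); take (8,12); take (12,14).
Selected 4 meetings.

4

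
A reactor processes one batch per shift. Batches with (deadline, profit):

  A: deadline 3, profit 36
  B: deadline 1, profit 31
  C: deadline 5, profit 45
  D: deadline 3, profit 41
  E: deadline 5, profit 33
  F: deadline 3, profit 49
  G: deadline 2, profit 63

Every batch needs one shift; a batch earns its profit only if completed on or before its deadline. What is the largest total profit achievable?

Profit order: G=63 F=49 C=45 D=41 A=36 E=33 B=31
Assign: G→slot 2, F→slot 3, C→slot 5, D→slot 1, A skipped, E→slot 4, B skipped.
Slots: [1:D] [2:G] [3:F] [4:E] [5:C]
Profit = 41 + 63 + 49 + 33 + 45 = 231

231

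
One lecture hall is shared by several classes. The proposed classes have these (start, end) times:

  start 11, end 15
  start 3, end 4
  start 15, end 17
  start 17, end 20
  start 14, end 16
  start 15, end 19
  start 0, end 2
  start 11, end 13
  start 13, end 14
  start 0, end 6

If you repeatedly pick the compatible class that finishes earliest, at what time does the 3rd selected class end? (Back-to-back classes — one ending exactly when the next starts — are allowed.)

13

Sort by end time and greedily take each interval whose start is ≥ the last chosen end.
Sorted by end: (0,2)  (3,4)  (0,6)  (11,13)  (13,14)  (11,15)  (14,16)  (15,17)  (15,19)  (17,20)
take (0,2); take (3,4); skip (0,6); take (11,13); take (13,14); take (14,16); skip (15,17); skip (15,19); take (17,20).
Selected: (0,2) (3,4) (11,13) (13,14) (14,16) (17,20)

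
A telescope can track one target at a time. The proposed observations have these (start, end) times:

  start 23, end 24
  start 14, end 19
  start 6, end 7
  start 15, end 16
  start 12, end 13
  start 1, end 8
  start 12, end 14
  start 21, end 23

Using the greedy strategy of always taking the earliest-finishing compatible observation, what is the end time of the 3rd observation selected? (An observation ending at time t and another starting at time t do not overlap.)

16

By end time: (6,7), (1,8), (12,13), (12,14), (15,16), (14,19), (21,23), (23,24).
Pick (6,7); next start ≥ 7 → (12,13); next start ≥ 13 → (15,16); next start ≥ 16 → (21,23); next start ≥ 23 → (23,24).
Selected: (6,7) (12,13) (15,16) (21,23) (23,24)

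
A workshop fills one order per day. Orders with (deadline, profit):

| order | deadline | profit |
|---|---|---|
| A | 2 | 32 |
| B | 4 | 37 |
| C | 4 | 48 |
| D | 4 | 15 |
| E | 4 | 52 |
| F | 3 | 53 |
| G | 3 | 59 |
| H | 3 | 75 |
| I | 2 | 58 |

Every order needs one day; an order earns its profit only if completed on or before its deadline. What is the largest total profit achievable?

244

By profit: H(d3,75), G(d3,59), I(d2,58), F(d3,53), E(d4,52), C(d4,48), B(d4,37), A(d2,32), D(d4,15)
H→slot 3; G→slot 2; I→slot 1; F skipped; E→slot 4; C skipped; B skipped; A skipped; D skipped.
Profit = 58 + 59 + 75 + 52 = 244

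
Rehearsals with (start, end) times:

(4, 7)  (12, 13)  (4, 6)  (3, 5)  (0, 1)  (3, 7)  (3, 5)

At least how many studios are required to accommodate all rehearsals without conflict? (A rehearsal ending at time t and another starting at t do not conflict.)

5

Count concurrent intervals with a sweep; the peak is the room count.
Events (time:±→running): 0:+→1 1:-→0 3:+→1 3:+→2 3:+→3 4:+→4 4:+→5 … peak 5.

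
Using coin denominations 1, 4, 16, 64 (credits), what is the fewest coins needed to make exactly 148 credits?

4

Use the largest denomination that fits, subtract, and repeat.
148 = 2×64 + 1×16 + 1×4
Total coins = 2 + 1 + 1 = 4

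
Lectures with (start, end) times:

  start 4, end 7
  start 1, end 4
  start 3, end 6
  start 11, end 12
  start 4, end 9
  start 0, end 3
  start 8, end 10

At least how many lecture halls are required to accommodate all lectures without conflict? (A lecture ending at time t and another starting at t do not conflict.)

Count concurrent intervals with a sweep; the peak is the room count.
starts: [0, 1, 3, 4, 4, 8, 11]
ends:   [3, 4, 6, 7, 9, 10, 12]
s0→1 s1→2 e3→1 s3→2 e4→1 s4→2 s4→3  — peak 3.

3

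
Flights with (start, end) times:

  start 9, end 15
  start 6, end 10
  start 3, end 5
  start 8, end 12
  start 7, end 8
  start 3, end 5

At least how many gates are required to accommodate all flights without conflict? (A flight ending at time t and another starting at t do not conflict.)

Count concurrent intervals with a sweep; the peak is the room count.
Events (time:±→running): 3:+→1 3:+→2 5:-→1 5:-→0 6:+→1 7:+→2 8:-→1 8:+→2 9:+→3 … peak 3.

3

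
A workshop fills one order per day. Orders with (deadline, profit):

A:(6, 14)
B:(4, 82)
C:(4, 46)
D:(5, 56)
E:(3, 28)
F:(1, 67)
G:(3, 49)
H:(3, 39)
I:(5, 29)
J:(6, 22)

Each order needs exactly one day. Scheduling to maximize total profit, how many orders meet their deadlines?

Sort by profit descending; place each in the latest free slot ≤ its deadline.
Profit order: B=82 F=67 D=56 G=49 C=46 H=39 I=29 E=28 J=22 A=14
Assign: B→slot 4, F→slot 1, D→slot 5, G→slot 3, C→slot 2, H skipped, I skipped, E skipped, J→slot 6, A skipped.
Slots: [1:F] [2:C] [3:G] [4:B] [5:D] [6:J]
6 of 10 scheduled.

6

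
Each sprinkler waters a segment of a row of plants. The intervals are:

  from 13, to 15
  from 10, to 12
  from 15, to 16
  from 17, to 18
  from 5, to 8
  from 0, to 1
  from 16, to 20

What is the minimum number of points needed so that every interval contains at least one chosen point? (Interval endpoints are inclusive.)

5

Process intervals by earliest right end; each time one isn't hit yet, stab at its right endpoint.
Sorted: [0,1] [5,8] [10,12] [13,15] [15,16] [17,18] [16,20]
{[0,1]} hit by 1; {[5,8]} hit by 8; {[10,12]} hit by 12; {[13,15],[15,16]} hit by 15; {[17,18],[16,20]} hit by 18.
Points: 1, 8, 12, 15, 18 (5 total).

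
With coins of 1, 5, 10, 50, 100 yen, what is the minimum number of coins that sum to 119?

119 − 1×100→19 − 1×10→9 − 1×5→4 − 4×1→0
Total coins = 1 + 1 + 1 + 4 = 7

7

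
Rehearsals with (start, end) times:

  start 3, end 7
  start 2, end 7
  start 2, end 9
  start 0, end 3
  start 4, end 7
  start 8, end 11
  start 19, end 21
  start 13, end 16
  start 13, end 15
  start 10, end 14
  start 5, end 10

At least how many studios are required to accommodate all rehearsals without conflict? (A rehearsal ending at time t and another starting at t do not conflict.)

5

The answer is the maximum number of intervals overlapping at any instant.
starts: [0, 2, 2, 3, 4, 5, 8, 10, 13, 13, 19]
ends:   [3, 7, 7, 7, 9, 10, 11, 14, 15, 16, 21]
s0→1 s2→2 s2→3 e3→2 s3→3 s4→4 s5→5  — peak 5.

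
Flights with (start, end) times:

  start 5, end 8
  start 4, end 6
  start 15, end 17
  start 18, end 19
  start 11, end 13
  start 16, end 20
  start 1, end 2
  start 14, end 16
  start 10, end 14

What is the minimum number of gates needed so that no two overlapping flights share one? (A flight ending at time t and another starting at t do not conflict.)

2

Count concurrent intervals with a sweep; the peak is the room count.
Events (time:±→running): 1:+→1 2:-→0 4:+→1 5:+→2 … peak 2.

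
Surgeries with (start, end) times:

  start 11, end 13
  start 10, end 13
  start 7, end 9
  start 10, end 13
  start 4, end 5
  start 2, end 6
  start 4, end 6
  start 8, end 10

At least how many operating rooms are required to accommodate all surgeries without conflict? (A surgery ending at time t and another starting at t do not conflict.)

3

Events (time:±→running): 2:+→1 4:+→2 4:+→3 … peak 3.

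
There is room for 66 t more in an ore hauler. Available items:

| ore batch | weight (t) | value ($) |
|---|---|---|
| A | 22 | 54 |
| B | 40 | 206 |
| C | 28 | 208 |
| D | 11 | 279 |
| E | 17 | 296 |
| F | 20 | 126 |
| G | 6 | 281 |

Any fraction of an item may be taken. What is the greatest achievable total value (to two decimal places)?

Ratios (sorted): G 46.83, D 25.36, E 17.41, C 7.43, F 6.30, B 5.15, A 2.45
take G (6 @ 281); take D (11 @ 279); take E (17 @ 296); take C (28 @ 208); take 4/20 of F → 25.20. Capacity used 66/66.
Total value = 1089.20

1089.20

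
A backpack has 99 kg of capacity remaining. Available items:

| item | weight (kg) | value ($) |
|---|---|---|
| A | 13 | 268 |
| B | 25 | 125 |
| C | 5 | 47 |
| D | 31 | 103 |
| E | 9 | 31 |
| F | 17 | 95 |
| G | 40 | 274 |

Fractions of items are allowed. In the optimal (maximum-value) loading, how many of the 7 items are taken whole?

4

Ratios (sorted): A 20.62, C 9.40, G 6.85, F 5.59, B 5.00, E 3.44, D 3.32
take A (13 @ 268); take C (5 @ 47); take G (40 @ 274); take F (17 @ 95); take 24/25 of B → 120.00. Capacity used 99/99.
4 item(s) taken whole; one partial (take 24/25 of B).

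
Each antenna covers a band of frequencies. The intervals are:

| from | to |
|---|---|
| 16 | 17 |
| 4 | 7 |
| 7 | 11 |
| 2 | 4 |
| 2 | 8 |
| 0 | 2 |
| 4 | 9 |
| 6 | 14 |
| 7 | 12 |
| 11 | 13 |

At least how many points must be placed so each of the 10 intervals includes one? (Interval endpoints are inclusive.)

Sort by right endpoint; whenever an interval is uncovered, place a point at its right end.
By right end: [0,2]  [2,4]  [4,7]  [2,8]  [4,9]  [7,11]  [7,12]  [11,13]  [6,14]  [16,17]
[0,2] uncovered → point at 2; [4,7] uncovered → point at 7; [11,13] uncovered → point at 13; [16,17] uncovered → point at 17.
Points: 2, 7, 13, 17 (4 total).

4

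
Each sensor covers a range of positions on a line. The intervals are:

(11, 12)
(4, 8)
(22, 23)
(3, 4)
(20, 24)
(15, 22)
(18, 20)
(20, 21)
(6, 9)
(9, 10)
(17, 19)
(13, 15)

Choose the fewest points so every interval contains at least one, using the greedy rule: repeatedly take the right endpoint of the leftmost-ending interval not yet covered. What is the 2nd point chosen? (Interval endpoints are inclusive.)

9

Sort by right endpoint; whenever an interval is uncovered, place a point at its right end.
By right end: [3,4]  [4,8]  [6,9]  [9,10]  [11,12]  [13,15]  [17,19]  [18,20]  [20,21]  [15,22]  [22,23]  [20,24]
[3,4] uncovered → point at 4; [6,9] uncovered → point at 9; [11,12] uncovered → point at 12; [13,15] uncovered → point at 15; [17,19] uncovered → point at 19; [20,21] uncovered → point at 21; [22,23] uncovered → point at 23.
Points: 4, 9, 12, 15, 19, 21, 23 (7 total).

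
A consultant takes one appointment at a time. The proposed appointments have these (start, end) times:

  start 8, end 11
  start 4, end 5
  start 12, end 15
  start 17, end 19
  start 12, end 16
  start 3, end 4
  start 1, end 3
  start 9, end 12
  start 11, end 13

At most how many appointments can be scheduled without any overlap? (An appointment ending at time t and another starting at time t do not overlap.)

6

Greedy by earliest finish: after sorting by end time, pick each interval compatible with the last pick.
Sorted by end: (1,3)  (3,4)  (4,5)  (8,11)  (9,12)  (11,13)  (12,15)  (12,16)  (17,19)
take (1,3); take (3,4); take (4,5); take (8,11); take (11,13); take (17,19).
Selected 6 appointments.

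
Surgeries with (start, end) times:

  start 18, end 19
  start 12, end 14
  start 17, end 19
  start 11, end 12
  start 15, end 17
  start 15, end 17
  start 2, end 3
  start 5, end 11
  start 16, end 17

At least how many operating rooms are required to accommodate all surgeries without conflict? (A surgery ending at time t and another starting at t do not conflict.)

starts: [2, 5, 11, 12, 15, 15, 16, 17, 18]
ends:   [3, 11, 12, 14, 17, 17, 17, 19, 19]
s2→1 e3→0 s5→1 e11→0 s11→1 e12→0 s12→1 e14→0 s15→1 s15→2 s16→3  — peak 3.

3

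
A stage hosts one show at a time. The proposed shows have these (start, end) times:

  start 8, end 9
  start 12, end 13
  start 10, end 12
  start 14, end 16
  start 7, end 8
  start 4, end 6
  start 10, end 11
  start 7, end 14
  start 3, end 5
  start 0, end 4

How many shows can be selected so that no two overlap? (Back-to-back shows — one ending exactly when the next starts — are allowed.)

7

By end time: (0,4), (3,5), (4,6), (7,8), (8,9), (10,11), (10,12), (12,13), (7,14), (14,16).
Pick (0,4); next start ≥ 4 → (4,6); next start ≥ 6 → (7,8); next start ≥ 8 → (8,9); next start ≥ 9 → (10,11); next start ≥ 11 → (12,13); next start ≥ 13 → (14,16).
Selected 7 shows.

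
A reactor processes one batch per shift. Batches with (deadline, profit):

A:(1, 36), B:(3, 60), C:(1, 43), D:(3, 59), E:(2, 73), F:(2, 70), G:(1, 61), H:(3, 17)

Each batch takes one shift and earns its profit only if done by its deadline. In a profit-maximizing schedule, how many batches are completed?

3

Take jobs in profit order; each goes to the latest open slot no later than its deadline.
By profit: E(d2,73), F(d2,70), G(d1,61), B(d3,60), D(d3,59), C(d1,43), A(d1,36), H(d3,17)
E→slot 2; F→slot 1; G skipped; B→slot 3; D skipped; C skipped; A skipped; H skipped.
3 of 8 scheduled.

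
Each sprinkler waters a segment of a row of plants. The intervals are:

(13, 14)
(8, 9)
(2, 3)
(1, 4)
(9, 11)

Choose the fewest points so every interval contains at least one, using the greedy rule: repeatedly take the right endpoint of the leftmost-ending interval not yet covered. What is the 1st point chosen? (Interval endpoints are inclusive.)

3

Sorted: [2,3] [1,4] [8,9] [9,11] [13,14]
{[2,3],[1,4]} hit by 3; {[8,9],[9,11]} hit by 9; {[13,14]} hit by 14.
Points: 3, 9, 14 (3 total).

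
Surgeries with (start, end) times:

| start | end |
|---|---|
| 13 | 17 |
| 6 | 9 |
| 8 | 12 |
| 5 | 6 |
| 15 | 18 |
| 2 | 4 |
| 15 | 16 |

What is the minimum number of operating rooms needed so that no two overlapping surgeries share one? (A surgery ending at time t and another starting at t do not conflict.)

3

starts: [2, 5, 6, 8, 13, 15, 15]
ends:   [4, 6, 9, 12, 16, 17, 18]
s2→1 e4→0 s5→1 e6→0 s6→1 s8→2 e9→1 e12→0 s13→1 s15→2 s15→3  — peak 3.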